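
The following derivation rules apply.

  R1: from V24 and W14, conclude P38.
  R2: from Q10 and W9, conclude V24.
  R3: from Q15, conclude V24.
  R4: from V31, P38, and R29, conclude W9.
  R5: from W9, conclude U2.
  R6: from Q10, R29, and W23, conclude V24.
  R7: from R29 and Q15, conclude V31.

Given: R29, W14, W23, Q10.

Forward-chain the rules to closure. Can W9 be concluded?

W9 would need V31, P38, and R29 (R4), but V31 is never established.

No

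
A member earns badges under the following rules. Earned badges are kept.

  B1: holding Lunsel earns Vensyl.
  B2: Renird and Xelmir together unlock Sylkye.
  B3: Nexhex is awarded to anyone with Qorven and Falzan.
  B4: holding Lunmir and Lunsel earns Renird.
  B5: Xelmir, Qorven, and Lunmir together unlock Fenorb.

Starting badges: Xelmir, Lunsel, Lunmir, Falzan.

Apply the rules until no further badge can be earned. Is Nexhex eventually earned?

No

Nexhex would need Qorven and Falzan (B3), but Qorven is never earned.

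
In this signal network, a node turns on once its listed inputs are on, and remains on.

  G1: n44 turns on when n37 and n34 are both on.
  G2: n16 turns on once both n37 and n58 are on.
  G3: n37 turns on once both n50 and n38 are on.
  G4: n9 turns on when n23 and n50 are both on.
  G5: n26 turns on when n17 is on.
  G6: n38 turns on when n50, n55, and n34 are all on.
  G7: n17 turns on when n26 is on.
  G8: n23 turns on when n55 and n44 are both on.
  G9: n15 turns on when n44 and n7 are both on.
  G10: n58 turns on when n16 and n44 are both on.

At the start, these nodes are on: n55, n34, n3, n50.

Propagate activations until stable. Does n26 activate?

No

n26 would need n17 (G5), but n17 never turns on.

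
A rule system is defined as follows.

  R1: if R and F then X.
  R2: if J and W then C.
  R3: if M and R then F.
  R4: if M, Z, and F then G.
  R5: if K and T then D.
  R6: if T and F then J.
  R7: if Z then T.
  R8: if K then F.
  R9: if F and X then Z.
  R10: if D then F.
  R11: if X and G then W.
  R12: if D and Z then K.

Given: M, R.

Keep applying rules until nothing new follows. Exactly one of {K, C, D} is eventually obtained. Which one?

From M and R, R3 gives F.
R and F hold, so X follows (R1).
F and X hold, so Z follows (R9).
From Z, R7 gives T.
From M, Z, and F, R4 gives G.
T and F hold, so J follows (R6).
From X and G, R11 gives W.
J and W hold, so C follows (R2).
D would need K and T (R5), but K is never established. K would need D and Z (R12), but D is never established.

C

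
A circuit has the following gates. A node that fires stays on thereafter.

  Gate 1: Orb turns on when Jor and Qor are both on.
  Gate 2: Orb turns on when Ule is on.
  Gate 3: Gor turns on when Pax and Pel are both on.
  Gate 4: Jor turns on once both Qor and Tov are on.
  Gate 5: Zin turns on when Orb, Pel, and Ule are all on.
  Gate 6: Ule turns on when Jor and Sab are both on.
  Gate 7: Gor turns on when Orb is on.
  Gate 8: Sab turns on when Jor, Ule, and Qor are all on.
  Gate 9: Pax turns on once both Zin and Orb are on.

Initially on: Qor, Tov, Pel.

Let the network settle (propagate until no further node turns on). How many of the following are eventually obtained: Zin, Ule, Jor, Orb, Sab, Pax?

2

Qor and Tov are on, so Jor turns on (Gate 4).
Gate 1: Jor and Qor on → Orb on.
Zin would need Orb, Pel, and Ule (Gate 5), but Ule never turns on.
Ule would need Jor and Sab (Gate 6), but Sab never turns on.
Jor: reached.
Orb: reached.
Sab would need Jor, Ule, and Qor (Gate 8), but Ule never turns on.
Pax would need Zin and Orb (Gate 9), but Zin never turns on.
Reached: Jor and Orb — 2 of the 6.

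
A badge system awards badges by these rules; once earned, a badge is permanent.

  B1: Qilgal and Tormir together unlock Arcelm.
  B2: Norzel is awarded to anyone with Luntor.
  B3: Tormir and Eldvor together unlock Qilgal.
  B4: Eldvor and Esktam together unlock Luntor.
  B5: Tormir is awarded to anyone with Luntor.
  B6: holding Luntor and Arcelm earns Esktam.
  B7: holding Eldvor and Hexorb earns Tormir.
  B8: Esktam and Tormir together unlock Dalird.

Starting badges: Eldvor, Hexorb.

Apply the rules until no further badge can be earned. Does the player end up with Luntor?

Luntor would need Eldvor and Esktam (B4), but Esktam is never earned.

No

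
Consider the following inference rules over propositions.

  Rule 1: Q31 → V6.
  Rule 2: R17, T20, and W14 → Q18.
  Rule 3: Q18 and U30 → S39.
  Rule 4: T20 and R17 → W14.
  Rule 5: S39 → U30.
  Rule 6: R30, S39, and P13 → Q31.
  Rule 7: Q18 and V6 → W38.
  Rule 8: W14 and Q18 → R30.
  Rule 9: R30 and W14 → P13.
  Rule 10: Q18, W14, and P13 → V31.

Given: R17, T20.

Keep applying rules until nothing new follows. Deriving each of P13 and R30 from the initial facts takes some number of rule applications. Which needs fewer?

R30

R30: From T20 and R17, Rule 4 gives W14. R17, T20, and W14 hold, so Q18 follows (Rule 2). W14 and Q18 hold, so R30 follows (Rule 8). [3 rule applications]
P13: From T20 and R17, Rule 4 gives W14. From R17, T20, and W14, Rule 2 gives Q18. W14 and Q18 hold, so R30 follows (Rule 8). From R30 and W14, Rule 9 gives P13. [4 rule applications]
R30 needs fewer.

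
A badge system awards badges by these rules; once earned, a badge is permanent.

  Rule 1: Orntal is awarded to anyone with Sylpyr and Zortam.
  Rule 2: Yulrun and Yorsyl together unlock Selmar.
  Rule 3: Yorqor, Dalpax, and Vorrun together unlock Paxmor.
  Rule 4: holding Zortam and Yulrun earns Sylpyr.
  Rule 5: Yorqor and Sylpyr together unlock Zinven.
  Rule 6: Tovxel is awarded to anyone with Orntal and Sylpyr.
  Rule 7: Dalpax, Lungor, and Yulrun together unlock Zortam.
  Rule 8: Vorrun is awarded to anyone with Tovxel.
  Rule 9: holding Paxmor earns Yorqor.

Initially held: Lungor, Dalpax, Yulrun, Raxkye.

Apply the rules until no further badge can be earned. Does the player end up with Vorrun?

Yes

With Dalpax, Lungor, and Yulrun, Zortam is earned (Rule 7).
With Zortam and Yulrun, Sylpyr is earned (Rule 4).
With Sylpyr and Zortam, Orntal is earned (Rule 1).
With Orntal and Sylpyr, Tovxel is earned (Rule 6).
With Tovxel, Vorrun is earned (Rule 8).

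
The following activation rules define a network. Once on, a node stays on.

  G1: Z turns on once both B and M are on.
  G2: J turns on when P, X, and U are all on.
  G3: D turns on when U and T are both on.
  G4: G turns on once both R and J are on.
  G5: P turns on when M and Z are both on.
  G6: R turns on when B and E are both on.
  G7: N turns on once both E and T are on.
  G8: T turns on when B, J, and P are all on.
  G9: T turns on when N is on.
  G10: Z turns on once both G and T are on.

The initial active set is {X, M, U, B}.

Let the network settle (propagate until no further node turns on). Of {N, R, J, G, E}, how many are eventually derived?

G1: B and M on → Z on.
G5: M and Z on → P on.
P, X, and U are on, so J turns on (G2).
N would need E and T (G7), but E never turns on.
R would need B and E (G6), but E never turns on.
J: reached.
G would need R and J (G4), but R never turns on.
No rule produces E, and it is not given.
Reached: J — 1 of the 5.

1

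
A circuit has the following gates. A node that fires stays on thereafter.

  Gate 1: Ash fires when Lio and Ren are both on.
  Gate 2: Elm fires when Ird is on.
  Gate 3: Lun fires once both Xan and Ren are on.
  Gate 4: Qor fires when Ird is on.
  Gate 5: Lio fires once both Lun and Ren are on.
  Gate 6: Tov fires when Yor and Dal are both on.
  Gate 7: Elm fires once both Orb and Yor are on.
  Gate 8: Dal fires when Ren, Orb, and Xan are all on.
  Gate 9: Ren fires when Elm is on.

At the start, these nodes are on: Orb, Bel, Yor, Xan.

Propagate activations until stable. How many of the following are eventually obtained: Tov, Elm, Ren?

3

Orb and Yor are on, so Elm fires (Gate 7).
Gate 9: Elm on → Ren on.
Ren, Orb, and Xan are on, so Dal fires (Gate 8).
Gate 6: Yor and Dal on → Tov on.
Tov: reached.
Elm: reached.
Ren: reached.
All 3 are reached.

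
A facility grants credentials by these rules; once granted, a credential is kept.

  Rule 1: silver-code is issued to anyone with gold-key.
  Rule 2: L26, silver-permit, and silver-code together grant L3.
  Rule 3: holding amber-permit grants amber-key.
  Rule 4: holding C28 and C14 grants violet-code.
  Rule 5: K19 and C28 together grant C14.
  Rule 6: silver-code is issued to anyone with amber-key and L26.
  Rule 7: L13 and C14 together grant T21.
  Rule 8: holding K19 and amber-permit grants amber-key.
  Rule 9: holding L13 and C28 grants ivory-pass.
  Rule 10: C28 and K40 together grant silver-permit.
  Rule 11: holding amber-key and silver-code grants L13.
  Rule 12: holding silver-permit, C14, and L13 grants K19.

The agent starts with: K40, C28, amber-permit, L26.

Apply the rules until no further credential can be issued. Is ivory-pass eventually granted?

Yes

Holding amber-permit grants amber-key (Rule 3).
Holding amber-key and L26 grants silver-code (Rule 6).
Holding amber-key and silver-code grants L13 (Rule 11).
Holding L13 and C28 grants ivory-pass (Rule 9).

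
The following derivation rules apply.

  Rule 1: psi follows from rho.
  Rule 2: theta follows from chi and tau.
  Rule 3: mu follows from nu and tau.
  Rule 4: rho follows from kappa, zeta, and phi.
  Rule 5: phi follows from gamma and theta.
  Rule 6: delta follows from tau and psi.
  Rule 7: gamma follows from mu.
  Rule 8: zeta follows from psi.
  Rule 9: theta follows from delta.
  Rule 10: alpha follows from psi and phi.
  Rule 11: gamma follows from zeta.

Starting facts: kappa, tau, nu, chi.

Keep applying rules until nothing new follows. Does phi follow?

nu and tau hold, so mu follows (Rule 3).
From chi and tau, Rule 2 gives theta.
From mu, Rule 7 gives gamma.
gamma and theta hold, so phi follows (Rule 5).

Yes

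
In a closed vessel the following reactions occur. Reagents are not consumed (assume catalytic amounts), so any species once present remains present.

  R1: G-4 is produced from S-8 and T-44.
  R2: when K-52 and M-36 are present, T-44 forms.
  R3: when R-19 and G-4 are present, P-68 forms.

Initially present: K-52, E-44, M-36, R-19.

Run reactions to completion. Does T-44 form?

Yes

K-52 and M-36 present → T-44 forms (R2).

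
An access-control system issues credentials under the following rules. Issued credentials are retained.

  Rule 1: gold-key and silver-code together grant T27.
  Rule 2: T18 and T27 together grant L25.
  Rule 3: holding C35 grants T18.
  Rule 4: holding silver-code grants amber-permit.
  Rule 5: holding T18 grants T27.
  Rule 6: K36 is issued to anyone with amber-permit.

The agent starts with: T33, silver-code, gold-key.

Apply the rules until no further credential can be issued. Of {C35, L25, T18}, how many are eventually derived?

No rule produces C35, and it is not given.
L25 would need T18 and T27 (Rule 2), but T18 is never granted.
T18 would need C35 (Rule 3), but C35 is never granted.
None of the 3 are reached.

0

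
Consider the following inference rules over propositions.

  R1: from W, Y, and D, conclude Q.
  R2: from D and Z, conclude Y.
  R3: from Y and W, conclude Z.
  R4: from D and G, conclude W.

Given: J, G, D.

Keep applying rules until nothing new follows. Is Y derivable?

No

Y would need D and Z (R2), but Z is never established.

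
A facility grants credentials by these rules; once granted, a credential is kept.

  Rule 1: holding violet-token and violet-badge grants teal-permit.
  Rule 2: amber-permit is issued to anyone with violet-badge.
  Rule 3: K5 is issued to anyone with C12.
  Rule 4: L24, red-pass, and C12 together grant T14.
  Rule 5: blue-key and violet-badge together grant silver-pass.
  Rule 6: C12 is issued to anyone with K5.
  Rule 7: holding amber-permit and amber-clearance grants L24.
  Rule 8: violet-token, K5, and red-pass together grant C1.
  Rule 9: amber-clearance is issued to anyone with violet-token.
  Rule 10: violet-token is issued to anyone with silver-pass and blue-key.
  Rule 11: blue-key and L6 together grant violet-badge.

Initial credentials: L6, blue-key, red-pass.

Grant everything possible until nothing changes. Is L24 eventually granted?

Holding blue-key and L6 grants violet-badge (Rule 11).
Holding blue-key and violet-badge grants silver-pass (Rule 5).
Holding violet-badge grants amber-permit (Rule 2).
Holding silver-pass and blue-key grants violet-token (Rule 10).
Holding violet-token grants amber-clearance (Rule 9).
Holding amber-permit and amber-clearance grants L24 (Rule 7).

Yes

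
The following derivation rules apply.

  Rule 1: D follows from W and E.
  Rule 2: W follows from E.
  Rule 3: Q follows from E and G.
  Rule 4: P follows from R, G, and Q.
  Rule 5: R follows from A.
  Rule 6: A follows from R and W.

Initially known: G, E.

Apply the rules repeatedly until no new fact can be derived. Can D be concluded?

E holds, so W follows (Rule 2).
W and E hold, so D follows (Rule 1).

Yes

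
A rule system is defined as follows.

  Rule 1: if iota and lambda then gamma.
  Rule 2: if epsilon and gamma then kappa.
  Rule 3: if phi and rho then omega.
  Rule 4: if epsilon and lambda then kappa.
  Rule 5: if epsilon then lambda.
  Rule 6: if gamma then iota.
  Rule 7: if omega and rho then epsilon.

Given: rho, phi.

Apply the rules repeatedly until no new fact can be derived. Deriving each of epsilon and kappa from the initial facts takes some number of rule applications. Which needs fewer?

epsilon

epsilon: phi and rho hold, so omega follows (Rule 3). From omega and rho, Rule 7 gives epsilon. [2 rule applications]
kappa: phi and rho hold, so omega follows (Rule 3). From omega and rho, Rule 7 gives epsilon. epsilon holds, so lambda follows (Rule 5). From epsilon and lambda, Rule 4 gives kappa. [4 rule applications]
epsilon needs fewer.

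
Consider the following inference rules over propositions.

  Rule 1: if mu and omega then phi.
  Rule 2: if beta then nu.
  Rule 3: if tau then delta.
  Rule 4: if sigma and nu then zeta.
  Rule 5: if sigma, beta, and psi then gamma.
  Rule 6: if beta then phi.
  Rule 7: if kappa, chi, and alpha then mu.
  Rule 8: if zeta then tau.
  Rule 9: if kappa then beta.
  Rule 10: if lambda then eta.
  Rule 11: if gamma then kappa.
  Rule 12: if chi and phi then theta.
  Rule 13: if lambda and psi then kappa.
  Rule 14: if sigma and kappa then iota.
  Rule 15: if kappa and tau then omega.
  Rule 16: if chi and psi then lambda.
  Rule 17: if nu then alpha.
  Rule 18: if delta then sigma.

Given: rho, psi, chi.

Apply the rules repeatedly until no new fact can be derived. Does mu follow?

Yes

chi and psi hold, so lambda follows (Rule 16).
From lambda and psi, Rule 13 gives kappa.
From kappa, Rule 9 gives beta.
From beta, Rule 2 gives nu.
nu holds, so alpha follows (Rule 17).
From kappa, chi, and alpha, Rule 7 gives mu.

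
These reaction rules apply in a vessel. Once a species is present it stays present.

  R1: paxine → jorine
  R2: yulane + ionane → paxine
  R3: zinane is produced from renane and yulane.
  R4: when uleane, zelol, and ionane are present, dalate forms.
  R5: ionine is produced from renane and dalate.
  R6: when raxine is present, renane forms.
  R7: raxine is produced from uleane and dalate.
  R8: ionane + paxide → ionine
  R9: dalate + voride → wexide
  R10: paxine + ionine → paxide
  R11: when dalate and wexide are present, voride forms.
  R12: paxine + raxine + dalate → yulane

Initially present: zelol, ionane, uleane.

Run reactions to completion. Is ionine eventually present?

Yes

uleane, zelol, and ionane present → dalate forms (R4).
uleane and dalate present → raxine forms (R7).
raxine present → renane forms (R6).
renane and dalate present → ionine forms (R5).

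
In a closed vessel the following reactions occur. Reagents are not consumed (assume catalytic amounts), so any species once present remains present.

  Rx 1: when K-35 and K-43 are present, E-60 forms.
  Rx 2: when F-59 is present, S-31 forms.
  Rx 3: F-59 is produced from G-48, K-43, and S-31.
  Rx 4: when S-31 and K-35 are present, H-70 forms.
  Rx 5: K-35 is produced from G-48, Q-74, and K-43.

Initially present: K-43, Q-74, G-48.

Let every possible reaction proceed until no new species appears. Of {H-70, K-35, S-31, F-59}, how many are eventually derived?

G-48, Q-74, and K-43 present → K-35 forms (Rx 5).
H-70 would need S-31 and K-35 (Rx 4), but S-31 never forms.
K-35: reached.
S-31 would need F-59 (Rx 2), but F-59 never forms.
F-59 would need G-48, K-43, and S-31 (Rx 3), but S-31 never forms.
Reached: K-35 — 1 of the 4.

1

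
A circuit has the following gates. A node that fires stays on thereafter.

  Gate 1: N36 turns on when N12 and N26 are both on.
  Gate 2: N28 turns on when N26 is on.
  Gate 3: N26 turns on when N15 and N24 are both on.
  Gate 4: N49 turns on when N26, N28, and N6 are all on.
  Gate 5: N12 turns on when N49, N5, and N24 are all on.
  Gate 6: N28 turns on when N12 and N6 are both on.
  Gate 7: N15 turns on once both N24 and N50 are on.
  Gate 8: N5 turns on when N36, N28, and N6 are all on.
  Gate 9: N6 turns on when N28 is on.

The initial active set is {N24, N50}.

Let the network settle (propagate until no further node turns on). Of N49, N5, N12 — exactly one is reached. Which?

N49

N24 and N50 are on, so N15 turns on (Gate 7).
N15 and N24 are on, so N26 turns on (Gate 3).
N26 is on, so N28 turns on (Gate 2).
N28 is on, so N6 turns on (Gate 9).
N26, N28, and N6 are on, so N49 turns on (Gate 4).
N12 would need N49, N5, and N24 (Gate 5), but N5 never turns on. N5 would need N36, N28, and N6 (Gate 8), but N36 never turns on.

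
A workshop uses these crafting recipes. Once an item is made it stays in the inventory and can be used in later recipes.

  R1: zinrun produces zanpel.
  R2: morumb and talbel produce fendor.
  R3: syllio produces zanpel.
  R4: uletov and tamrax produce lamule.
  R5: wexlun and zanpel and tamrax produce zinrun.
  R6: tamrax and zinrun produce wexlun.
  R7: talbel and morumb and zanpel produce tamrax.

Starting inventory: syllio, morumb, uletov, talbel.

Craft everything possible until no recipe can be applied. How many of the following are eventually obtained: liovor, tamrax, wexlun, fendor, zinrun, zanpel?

3

Using R2, morumb and talbel make fendor.
Using R3, syllio makes zanpel.
talbel and morumb and zanpel → tamrax (R7).
No rule produces liovor, and it is not given.
tamrax: reached.
wexlun would need tamrax and zinrun (R6), but zinrun is never obtained.
fendor: reached.
zinrun would need wexlun, zanpel, and tamrax (R5), but wexlun is never obtained.
zanpel: reached.
Reached: tamrax, fendor, and zanpel — 3 of the 6.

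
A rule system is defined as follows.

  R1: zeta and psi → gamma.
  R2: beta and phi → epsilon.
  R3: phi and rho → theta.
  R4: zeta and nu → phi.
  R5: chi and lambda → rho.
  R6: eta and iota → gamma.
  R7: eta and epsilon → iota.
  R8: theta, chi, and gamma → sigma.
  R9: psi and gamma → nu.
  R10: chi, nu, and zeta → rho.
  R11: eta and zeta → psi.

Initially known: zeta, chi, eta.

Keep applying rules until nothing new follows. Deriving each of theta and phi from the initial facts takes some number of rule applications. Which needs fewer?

phi: From eta and zeta, R11 gives psi. zeta and psi hold, so gamma follows (R1). From psi and gamma, R9 gives nu. From zeta and nu, R4 gives phi. [4 rule applications]
theta: From eta and zeta, R11 gives psi. From zeta and psi, R1 gives gamma. From psi and gamma, R9 gives nu. chi, nu, and zeta hold, so rho follows (R10). From zeta and nu, R4 gives phi. phi and rho hold, so theta follows (R3). [6 rule applications]
phi needs fewer.

phi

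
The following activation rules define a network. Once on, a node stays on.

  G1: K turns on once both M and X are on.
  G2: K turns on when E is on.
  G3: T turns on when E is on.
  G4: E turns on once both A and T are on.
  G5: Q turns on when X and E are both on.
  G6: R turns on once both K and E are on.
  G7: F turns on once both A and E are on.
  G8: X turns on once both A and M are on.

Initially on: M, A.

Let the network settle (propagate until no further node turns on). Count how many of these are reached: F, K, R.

A and M are on, so X turns on (G8).
M and X are on, so K turns on (G1).
F would need A and E (G7), but E never turns on.
K: reached.
R would need K and E (G6), but E never turns on.
Reached: K — 1 of the 3.

1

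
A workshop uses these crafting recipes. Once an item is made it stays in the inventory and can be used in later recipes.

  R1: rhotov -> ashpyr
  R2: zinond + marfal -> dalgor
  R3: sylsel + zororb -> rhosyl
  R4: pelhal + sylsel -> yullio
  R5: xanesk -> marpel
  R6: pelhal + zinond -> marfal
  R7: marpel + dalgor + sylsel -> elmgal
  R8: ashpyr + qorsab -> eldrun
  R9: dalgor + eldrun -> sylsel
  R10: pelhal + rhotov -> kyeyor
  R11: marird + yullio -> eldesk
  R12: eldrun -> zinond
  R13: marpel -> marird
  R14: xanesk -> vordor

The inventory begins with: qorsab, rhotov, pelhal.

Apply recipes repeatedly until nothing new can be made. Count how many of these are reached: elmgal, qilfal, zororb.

0

elmgal would need marpel, dalgor, and sylsel (R7), but marpel is never obtained.
No rule produces qilfal, and it is not given.
No rule produces zororb, and it is not given.
None of the 3 are reached.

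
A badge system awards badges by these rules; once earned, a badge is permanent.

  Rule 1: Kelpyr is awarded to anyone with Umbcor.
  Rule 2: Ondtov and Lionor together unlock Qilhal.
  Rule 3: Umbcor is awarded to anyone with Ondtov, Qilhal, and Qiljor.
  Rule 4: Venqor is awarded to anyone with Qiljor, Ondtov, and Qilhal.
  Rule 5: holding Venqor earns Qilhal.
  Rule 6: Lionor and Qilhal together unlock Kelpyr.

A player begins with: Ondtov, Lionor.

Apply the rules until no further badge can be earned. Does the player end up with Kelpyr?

Yes

With Ondtov and Lionor, Qilhal is earned (Rule 2).
With Lionor and Qilhal, Kelpyr is earned (Rule 6).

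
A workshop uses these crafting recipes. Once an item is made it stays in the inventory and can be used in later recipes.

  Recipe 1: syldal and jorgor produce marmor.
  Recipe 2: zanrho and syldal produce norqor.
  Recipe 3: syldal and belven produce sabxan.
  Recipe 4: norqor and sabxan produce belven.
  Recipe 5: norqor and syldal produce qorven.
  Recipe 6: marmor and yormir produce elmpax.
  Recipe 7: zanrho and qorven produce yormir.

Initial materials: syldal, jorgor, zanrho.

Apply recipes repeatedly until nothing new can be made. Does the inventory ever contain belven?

No

belven would need norqor and sabxan (Recipe 4), but sabxan is never obtained.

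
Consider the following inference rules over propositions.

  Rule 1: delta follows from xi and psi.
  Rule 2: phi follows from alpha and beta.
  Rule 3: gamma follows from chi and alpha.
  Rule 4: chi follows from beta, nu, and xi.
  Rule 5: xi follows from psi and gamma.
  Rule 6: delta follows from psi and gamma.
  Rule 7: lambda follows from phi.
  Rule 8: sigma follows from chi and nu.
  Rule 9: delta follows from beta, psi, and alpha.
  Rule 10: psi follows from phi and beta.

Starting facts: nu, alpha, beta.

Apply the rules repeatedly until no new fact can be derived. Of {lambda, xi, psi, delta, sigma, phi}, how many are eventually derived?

From alpha and beta, Rule 2 gives phi.
phi holds, so lambda follows (Rule 7).
From phi and beta, Rule 10 gives psi.
beta, psi, and alpha hold, so delta follows (Rule 9).
lambda: reached.
xi would need psi and gamma (Rule 5), but gamma is never established.
psi: reached.
delta: reached.
sigma would need chi and nu (Rule 8), but chi is never established.
phi: reached.
Reached: lambda, psi, delta, and phi — 4 of the 6.

4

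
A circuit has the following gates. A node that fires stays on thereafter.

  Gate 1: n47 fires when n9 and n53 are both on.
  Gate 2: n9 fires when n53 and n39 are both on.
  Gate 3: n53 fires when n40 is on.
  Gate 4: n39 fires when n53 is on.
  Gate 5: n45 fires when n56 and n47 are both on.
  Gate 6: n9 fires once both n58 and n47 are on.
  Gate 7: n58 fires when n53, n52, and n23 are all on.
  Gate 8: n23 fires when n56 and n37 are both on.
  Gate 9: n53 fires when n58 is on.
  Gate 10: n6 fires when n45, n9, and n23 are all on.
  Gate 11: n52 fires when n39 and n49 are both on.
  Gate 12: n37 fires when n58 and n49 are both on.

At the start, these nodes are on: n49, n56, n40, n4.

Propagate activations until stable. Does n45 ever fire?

Gate 3: n40 on → n53 on.
Gate 4: n53 on → n39 on.
Gate 2: n53 and n39 on → n9 on.
Gate 1: n9 and n53 on → n47 on.
Gate 5: n56 and n47 on → n45 on.

Yes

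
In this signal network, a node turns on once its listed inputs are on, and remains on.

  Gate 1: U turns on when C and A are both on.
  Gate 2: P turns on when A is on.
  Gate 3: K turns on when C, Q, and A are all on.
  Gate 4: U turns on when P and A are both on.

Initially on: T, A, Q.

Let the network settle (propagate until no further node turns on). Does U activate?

Yes

A is on, so P turns on (Gate 2).
Gate 4: P and A on → U on.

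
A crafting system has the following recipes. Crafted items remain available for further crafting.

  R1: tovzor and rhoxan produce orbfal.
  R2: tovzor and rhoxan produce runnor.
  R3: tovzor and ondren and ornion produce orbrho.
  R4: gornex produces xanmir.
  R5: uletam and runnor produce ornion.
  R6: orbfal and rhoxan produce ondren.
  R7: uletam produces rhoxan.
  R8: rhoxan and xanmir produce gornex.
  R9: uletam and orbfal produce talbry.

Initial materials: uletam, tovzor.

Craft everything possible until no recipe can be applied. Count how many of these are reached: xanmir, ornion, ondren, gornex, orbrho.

3

uletam → rhoxan (R7).
Using R2, tovzor and rhoxan make runnor.
tovzor and rhoxan → orbfal (R1).
Using R5, uletam and runnor make ornion.
Using R6, orbfal and rhoxan make ondren.
tovzor and ondren and ornion → orbrho (R3).
xanmir would need gornex (R4), but gornex is never obtained.
ornion: reached.
ondren: reached.
gornex would need rhoxan and xanmir (R8), but xanmir is never obtained.
orbrho: reached.
Reached: ornion, ondren, and orbrho — 3 of the 5.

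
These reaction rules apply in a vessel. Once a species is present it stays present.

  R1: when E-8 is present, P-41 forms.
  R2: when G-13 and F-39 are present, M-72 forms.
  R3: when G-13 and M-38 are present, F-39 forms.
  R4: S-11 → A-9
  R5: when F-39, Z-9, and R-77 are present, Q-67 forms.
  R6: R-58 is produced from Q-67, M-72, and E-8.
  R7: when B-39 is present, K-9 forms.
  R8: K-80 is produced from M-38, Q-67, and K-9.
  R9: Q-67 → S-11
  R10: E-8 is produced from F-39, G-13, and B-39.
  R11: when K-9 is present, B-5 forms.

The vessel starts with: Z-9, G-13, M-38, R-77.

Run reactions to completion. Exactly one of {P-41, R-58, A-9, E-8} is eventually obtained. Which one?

G-13 and M-38 present → F-39 forms (R3).
F-39, Z-9, and R-77 present → Q-67 forms (R5).
Q-67 present → S-11 forms (R9).
S-11 present → A-9 forms (R4).
E-8 would need F-39, G-13, and B-39 (R10), but B-39 never forms. P-41 would need E-8 (R1), but E-8 never forms. R-58 would need Q-67, M-72, and E-8 (R6), but E-8 never forms.

A-9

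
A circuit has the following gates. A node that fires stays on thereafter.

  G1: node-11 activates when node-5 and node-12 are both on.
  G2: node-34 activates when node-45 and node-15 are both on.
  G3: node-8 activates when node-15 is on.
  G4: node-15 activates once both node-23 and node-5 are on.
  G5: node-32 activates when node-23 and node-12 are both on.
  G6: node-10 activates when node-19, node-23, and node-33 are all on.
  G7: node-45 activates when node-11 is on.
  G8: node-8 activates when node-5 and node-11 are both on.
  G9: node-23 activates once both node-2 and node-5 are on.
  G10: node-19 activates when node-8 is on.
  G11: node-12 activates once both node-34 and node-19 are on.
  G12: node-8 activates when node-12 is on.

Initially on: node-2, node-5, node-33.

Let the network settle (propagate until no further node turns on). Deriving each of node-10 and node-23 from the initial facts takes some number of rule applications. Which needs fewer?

node-23

node-23: node-2 and node-5 are on, so node-23 activates (G9). [1 rule application]
node-10: G9: node-2 and node-5 on → node-23 on. node-23 and node-5 are on, so node-15 activates (G4). node-15 is on, so node-8 activates (G3). node-8 is on, so node-19 activates (G10). node-19, node-23, and node-33 are on, so node-10 activates (G6). [5 rule applications]
node-23 needs fewer.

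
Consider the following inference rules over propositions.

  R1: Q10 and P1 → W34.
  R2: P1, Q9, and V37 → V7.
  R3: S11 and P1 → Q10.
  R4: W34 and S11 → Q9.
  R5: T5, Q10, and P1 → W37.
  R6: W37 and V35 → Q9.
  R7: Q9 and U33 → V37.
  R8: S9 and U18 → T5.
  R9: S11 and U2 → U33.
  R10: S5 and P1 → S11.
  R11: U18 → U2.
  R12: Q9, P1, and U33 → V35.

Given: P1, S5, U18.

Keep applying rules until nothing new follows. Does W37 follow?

No

W37 would need T5, Q10, and P1 (R5), but T5 is never established.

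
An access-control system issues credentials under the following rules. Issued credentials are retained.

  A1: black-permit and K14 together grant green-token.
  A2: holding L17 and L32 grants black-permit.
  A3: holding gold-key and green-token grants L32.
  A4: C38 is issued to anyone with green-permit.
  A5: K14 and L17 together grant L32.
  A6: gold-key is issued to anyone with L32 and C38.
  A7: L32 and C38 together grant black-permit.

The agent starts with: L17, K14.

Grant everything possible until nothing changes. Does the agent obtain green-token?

Holding K14 and L17 grants L32 (A5).
Holding L17 and L32 grants black-permit (A2).
Holding black-permit and K14 grants green-token (A1).

Yes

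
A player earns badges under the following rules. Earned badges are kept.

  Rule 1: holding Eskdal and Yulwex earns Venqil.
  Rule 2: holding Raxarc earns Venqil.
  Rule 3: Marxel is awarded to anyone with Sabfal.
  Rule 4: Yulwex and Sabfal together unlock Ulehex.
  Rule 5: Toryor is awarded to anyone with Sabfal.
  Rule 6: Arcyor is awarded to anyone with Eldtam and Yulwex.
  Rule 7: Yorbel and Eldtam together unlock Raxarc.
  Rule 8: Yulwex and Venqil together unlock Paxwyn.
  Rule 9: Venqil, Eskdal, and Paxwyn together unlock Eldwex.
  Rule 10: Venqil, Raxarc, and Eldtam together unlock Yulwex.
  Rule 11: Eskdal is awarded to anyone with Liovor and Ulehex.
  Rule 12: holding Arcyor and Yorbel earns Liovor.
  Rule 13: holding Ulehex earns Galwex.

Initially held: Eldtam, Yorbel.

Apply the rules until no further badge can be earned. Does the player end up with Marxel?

No

Marxel would need Sabfal (Rule 3), but Sabfal is never earned.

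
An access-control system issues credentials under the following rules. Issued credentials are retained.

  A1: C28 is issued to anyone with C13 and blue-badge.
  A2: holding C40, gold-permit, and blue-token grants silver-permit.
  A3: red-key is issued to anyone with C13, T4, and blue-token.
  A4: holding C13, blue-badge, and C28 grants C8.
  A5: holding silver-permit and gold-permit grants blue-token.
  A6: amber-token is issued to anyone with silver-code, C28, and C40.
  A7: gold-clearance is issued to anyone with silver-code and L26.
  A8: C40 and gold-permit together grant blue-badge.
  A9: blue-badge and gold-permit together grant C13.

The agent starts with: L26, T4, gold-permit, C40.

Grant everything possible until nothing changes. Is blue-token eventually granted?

blue-token would need silver-permit and gold-permit (A5), but silver-permit is never granted.

No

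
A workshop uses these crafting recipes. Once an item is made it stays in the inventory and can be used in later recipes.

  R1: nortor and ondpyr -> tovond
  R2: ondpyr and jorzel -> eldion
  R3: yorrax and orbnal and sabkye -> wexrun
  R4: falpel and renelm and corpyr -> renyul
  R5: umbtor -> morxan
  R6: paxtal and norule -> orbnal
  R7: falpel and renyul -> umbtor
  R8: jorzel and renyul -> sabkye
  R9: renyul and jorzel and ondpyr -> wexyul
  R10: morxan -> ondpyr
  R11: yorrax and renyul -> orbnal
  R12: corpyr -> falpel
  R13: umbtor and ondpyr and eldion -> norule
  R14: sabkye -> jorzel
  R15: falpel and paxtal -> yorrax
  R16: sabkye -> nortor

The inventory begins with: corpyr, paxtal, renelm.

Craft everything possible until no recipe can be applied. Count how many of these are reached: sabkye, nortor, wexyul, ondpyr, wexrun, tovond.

Using R12, corpyr makes falpel.
Using R4, falpel, renelm, and corpyr make renyul.
Using R7, falpel and renyul make umbtor.
umbtor -> morxan (R5).
Using R10, morxan makes ondpyr.
sabkye would need jorzel and renyul (R8), but jorzel is never obtained.
nortor would need sabkye (R16), but sabkye is never obtained.
wexyul would need renyul, jorzel, and ondpyr (R9), but jorzel is never obtained.
ondpyr: reached.
wexrun would need yorrax, orbnal, and sabkye (R3), but sabkye is never obtained.
tovond would need nortor and ondpyr (R1), but nortor is never obtained.
Reached: ondpyr — 1 of the 6.

1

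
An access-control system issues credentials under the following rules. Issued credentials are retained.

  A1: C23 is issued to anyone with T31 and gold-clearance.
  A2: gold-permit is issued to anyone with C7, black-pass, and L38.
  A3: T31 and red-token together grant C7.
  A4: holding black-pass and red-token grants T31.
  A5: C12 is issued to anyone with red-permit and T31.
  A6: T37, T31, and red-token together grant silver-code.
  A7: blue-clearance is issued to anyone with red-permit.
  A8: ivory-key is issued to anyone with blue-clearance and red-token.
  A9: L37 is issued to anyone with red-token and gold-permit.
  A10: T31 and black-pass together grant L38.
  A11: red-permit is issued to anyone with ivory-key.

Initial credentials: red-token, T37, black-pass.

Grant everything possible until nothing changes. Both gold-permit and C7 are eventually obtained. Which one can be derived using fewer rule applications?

C7: Holding black-pass and red-token grants T31 (A4). Holding T31 and red-token grants C7 (A3). [2 rule applications]
gold-permit: Holding black-pass and red-token grants T31 (A4). Holding T31 and black-pass grants L38 (A10). Holding T31 and red-token grants C7 (A3). Holding C7, black-pass, and L38 grants gold-permit (A2). [4 rule applications]
C7 needs fewer.

C7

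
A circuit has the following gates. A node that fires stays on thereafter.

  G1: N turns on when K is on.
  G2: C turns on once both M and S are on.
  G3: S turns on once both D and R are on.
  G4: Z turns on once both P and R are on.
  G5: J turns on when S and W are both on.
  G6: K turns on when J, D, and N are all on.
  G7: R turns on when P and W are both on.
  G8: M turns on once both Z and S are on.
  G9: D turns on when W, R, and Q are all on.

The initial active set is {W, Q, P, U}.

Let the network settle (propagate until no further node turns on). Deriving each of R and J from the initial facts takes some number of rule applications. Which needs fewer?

R

R: P and W are on, so R turns on (G7). [1 rule application]
J: G7: P and W on → R on. G9: W, R, and Q on → D on. G3: D and R on → S on. S and W are on, so J turns on (G5). [4 rule applications]
R needs fewer.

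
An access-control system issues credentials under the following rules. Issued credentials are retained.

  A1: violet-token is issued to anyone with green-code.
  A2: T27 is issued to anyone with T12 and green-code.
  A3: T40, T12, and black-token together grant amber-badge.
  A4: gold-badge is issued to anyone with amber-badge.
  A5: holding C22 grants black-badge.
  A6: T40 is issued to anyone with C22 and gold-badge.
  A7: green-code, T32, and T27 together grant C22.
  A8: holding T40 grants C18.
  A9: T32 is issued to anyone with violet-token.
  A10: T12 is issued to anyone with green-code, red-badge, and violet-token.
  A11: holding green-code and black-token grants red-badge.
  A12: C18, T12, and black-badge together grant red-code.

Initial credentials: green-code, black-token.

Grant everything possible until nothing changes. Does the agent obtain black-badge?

Yes

Holding green-code and black-token grants red-badge (A11).
Holding green-code grants violet-token (A1).
Holding green-code, red-badge, and violet-token grants T12 (A10).
Holding violet-token grants T32 (A9).
Holding T12 and green-code grants T27 (A2).
Holding green-code, T32, and T27 grants C22 (A7).
Holding C22 grants black-badge (A5).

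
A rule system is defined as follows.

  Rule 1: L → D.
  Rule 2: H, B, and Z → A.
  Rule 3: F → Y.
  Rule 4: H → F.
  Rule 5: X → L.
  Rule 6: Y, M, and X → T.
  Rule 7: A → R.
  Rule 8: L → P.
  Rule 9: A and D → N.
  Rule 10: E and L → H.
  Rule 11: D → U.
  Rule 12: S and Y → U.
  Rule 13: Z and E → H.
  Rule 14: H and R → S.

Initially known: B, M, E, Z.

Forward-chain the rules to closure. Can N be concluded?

N would need A and D (Rule 9), but D is never established.

No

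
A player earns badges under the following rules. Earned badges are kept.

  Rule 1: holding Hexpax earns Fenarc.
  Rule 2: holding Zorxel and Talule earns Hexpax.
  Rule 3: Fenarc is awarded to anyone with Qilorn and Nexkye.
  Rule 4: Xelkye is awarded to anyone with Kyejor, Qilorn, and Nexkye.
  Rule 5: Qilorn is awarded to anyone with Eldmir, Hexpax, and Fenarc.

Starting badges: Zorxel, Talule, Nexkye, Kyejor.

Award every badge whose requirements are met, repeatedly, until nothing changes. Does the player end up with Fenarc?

With Zorxel and Talule, Hexpax is earned (Rule 2).
With Hexpax, Fenarc is earned (Rule 1).

Yes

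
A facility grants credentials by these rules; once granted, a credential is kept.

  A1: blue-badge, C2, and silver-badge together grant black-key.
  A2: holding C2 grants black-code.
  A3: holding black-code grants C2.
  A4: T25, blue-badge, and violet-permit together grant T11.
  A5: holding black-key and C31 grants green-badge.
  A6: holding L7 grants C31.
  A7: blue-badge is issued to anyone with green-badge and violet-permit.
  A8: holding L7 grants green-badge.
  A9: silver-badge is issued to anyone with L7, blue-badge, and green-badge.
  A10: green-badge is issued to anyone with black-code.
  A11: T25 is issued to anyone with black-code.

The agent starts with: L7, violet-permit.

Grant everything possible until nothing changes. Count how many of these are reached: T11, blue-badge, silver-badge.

Holding L7 grants green-badge (A8).
Holding green-badge and violet-permit grants blue-badge (A7).
Holding L7, blue-badge, and green-badge grants silver-badge (A9).
T11 would need T25, blue-badge, and violet-permit (A4), but T25 is never granted.
blue-badge: reached.
silver-badge: reached.
Reached: blue-badge and silver-badge — 2 of the 3.

2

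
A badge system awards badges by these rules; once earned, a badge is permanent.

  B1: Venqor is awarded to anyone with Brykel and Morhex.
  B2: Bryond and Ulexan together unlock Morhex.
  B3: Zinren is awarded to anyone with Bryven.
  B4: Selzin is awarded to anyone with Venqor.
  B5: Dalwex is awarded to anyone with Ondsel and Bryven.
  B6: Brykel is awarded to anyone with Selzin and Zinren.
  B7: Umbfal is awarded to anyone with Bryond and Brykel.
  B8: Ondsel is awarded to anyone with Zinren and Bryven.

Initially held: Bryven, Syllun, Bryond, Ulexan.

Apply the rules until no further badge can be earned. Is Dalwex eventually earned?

With Bryven, Zinren is earned (B3).
With Zinren and Bryven, Ondsel is earned (B8).
With Ondsel and Bryven, Dalwex is earned (B5).

Yes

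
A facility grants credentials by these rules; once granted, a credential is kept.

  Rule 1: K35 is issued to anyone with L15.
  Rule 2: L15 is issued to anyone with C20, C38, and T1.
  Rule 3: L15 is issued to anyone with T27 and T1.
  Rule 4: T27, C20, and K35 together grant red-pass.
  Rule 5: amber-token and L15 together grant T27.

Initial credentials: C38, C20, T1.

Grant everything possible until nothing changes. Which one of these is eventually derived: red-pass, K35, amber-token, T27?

K35

Holding C20, C38, and T1 grants L15 (Rule 2).
Holding L15 grants K35 (Rule 1).
No rule produces amber-token, and it is not given. red-pass would need T27, C20, and K35 (Rule 4), but T27 is never granted. T27 would need amber-token and L15 (Rule 5), but amber-token is never granted.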